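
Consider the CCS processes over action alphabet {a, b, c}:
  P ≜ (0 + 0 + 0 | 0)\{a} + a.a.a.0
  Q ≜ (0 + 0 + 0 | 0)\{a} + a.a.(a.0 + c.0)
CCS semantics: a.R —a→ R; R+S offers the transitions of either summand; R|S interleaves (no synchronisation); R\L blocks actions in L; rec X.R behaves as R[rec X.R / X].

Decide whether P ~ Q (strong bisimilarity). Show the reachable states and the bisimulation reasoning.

Reachable graph of P (4 states):
  p0 = (0 + 0 + 0 | 0)\{a} + a.a.a.0 → -a-> p1
  p1 = a.a.0 → -a-> p2
  p2 = a.0 → -a-> p3
  p3 = 0 → (no moves)
Reachable graph of Q (4 states):
  q0 = (0 + 0 + 0 | 0)\{a} + a.a.(a.0 + c.0) → -a-> q1
  q1 = a.(a.0 + c.0) → -a-> q2
  q2 = a.0 + c.0 → -a-> q3, -c-> q3
  q3 = 0 → (no moves)
Bisimilarity quotient blocks:
  B0 = {p0}
  B1 = {p1}
  B2 = {p2}
  B3 = {p3, q3}
  B4 = {q0}
  B5 = {q1}
  B6 = {q2}
p0 ∈ B0, q0 ∈ B4 → different blocks

not bisimilar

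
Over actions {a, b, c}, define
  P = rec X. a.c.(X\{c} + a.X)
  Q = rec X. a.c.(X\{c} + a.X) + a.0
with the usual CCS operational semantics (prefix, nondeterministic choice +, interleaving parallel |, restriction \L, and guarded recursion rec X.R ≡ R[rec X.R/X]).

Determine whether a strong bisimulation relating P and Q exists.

Reachable graph of P (4 states):
  u0 = rec X. a.c.(X\{c} + a.X) :: -a-> u1
  u1 = c.((rec X. a.c.(X\{c} + a.X))\{c} + a.(rec X. a.c.(X\{c} + a.X))) :: -c-> u2
  u2 = (rec X. a.c.(X\{c} + a.X))\{c} + a.(rec X. a.c.(X\{c} + a.X)) :: -a-> u0, -a-> u3
  u3 = (c.((rec X. a.c.(X\{c} + a.X))\{c} + a.(rec X. a.c.(X\{c} + a.X))))\{c} :: (no moves)
Reachable graph of Q (6 states):
  v0 = rec X. a.c.(X\{c} + a.X) + a.0 :: -a-> v1, -a-> v2
  v1 = 0 :: (no moves)
  v2 = c.((rec X. a.c.(X\{c} + a.X) + a.0)\{c} + a.(rec X. a.c.(X\{c} + a.X) + a.0)) :: -c-> v3
  v3 = (rec X. a.c.(X\{c} + a.X) + a.0)\{c} + a.(rec X. a.c.(X\{c} + a.X) + a.0) :: -a-> v0, -a-> v4, -a-> v5
  v4 = (c.((rec X. a.c.(X\{c} + a.X) + a.0)\{c} + a.(rec X. a.c.(X\{c} + a.X) + a.0)))\{c} :: (no moves)
  v5 = 0\{c} :: (no moves)
Coarsest stable partition (strong bisimilarity classes):
  B0 = {u0}
  B1 = {u1}
  B2 = {u2}
  B3 = {u3, v1, v4, v5}
  B4 = {v0}
  B5 = {v2}
  B6 = {v3}
u0 ∈ B0, v0 ∈ B4 → different blocks

not bisimilar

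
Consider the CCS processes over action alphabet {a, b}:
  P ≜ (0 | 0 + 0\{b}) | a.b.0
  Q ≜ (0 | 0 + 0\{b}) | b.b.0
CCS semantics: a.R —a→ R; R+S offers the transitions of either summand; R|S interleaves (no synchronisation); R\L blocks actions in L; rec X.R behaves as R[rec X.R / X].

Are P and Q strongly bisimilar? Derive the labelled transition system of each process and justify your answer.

LTS(P): 3 reachable states
  s0 = (0 | 0 + 0\{b}) | a.b.0 → —a→ s1
  s1 = (0 | 0 + 0\{b}) | b.0 → —b→ s2
  s2 = (0 | 0 + 0\{b}) | 0 → (no moves)
LTS(Q): 3 reachable states
  t0 = (0 | 0 + 0\{b}) | b.b.0 → —b→ t1
  t1 = (0 | 0 + 0\{b}) | b.0 → —b→ t2
  t2 = (0 | 0 + 0\{b}) | 0 → (no moves)
Partition-refinement fixed point:
  B0 = {s0}
  B1 = {s1, t1}
  B2 = {s2, t2}
  B3 = {t0}
s0 ∈ B0, t0 ∈ B3 → different blocks

not bisimilar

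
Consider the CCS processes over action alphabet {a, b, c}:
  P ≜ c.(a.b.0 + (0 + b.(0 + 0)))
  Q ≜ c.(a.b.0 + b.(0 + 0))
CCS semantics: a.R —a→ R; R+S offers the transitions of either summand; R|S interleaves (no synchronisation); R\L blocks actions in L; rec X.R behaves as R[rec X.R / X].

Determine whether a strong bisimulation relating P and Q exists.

P ~ Q

P's transition system — 5 states:
  m0 = c.(a.b.0 + (0 + b.(0 + 0))) has moves --c--▸ m1
  m1 = a.b.0 + (0 + b.(0 + 0)) has moves --a--▸ m2, --b--▸ m3
  m2 = b.0 has moves --b--▸ m4
  m3 = 0 + 0 has moves (no moves)
  m4 = 0 has moves (no moves)
Q's transition system — 5 states:
  n0 = c.(a.b.0 + b.(0 + 0)) has moves --c--▸ n1
  n1 = a.b.0 + b.(0 + 0) has moves --a--▸ n2, --b--▸ n3
  n2 = b.0 has moves --b--▸ n4
  n3 = 0 + 0 has moves (no moves)
  n4 = 0 has moves (no moves)
Bisimilarity quotient blocks:
  B0 = {m0, n0}
  B1 = {m1, n1}
  B2 = {m2, n2}
  B3 = {m3, m4, n3, n4}
m0 ∈ B0, n0 ∈ B0 → same block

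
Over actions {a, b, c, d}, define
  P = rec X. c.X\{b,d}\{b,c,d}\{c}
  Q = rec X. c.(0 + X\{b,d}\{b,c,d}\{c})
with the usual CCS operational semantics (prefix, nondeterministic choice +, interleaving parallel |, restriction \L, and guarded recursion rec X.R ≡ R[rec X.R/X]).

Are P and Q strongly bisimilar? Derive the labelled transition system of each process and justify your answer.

bisimilar

P's transition system — 2 states:
  m0 = rec X. c.X\{b,d}\{b,c,d}\{c} | ··c··> m1
  m1 = (rec X. c.X\{b,d}\{b,c,d}\{c})\{b,d}\{b,c,d}\{c} | (no moves)
Q's transition system — 2 states:
  n0 = rec X. c.(0 + X\{b,d}\{b,c,d}\{c}) | ··c··> n1
  n1 = 0 + (rec X. c.(0 + X\{b,d}\{b,c,d}\{c}))\{b,d}\{b,c,d}\{c} | (no moves)
Coarsest stable partition (strong bisimilarity classes):
  B0 = {m0, n0}
  B1 = {m1, n1}
m0 ∈ B0, n0 ∈ B0 → same block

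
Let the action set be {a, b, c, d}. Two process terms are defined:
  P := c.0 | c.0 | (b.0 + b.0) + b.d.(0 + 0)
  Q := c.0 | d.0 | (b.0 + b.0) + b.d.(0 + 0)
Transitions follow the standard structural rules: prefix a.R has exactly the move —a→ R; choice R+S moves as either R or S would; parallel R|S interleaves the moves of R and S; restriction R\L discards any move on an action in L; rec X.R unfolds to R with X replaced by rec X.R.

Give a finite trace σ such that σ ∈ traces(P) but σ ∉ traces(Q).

Reachable graph of P (10 states):
  s0 = c.0 | c.0 | (b.0 + b.0) + b.d.(0 + 0) :: =b=> s1, =b=> s2, =c=> s3, =c=> s4
  s1 = c.0 | c.0 | 0 :: =c=> s5, =c=> s6
  s2 = d.(0 + 0) :: =d=> s7
  s3 = 0 | c.0 | (b.0 + b.0) :: =b=> s5, =c=> s8
  s4 = c.0 | 0 | (b.0 + b.0) :: =b=> s6, =c=> s8
  s5 = 0 | c.0 | 0 :: =c=> s9
  s6 = c.0 | 0 | 0 :: =c=> s9
  s7 = 0 + 0 :: deadlocked
  s8 = 0 | 0 | (b.0 + b.0) :: =b=> s9
  s9 = 0 | 0 | 0 :: deadlocked
Reachable graph of Q (10 states):
  t0 = c.0 | d.0 | (b.0 + b.0) + b.d.(0 + 0) :: =b=> t1, =b=> t2, =c=> t3, =d=> t4
  t1 = c.0 | d.0 | 0 :: =c=> t5, =d=> t6
  t2 = d.(0 + 0) :: =d=> t7
  t3 = 0 | d.0 | (b.0 + b.0) :: =b=> t5, =d=> t8
  t4 = c.0 | 0 | (b.0 + b.0) :: =b=> t6, =c=> t8
  t5 = 0 | d.0 | 0 :: =d=> t9
  t6 = c.0 | 0 | 0 :: =c=> t9
  t7 = 0 + 0 :: deadlocked
  t8 = 0 | 0 | (b.0 + b.0) :: =b=> t9
  t9 = 0 | 0 | 0 :: deadlocked
Run σ = ⟨cc⟩ on P: start {s0}
  step 1 (c): {s3, s4}
  step 2 (c): {s8}
  P completes σ.
Run σ = ⟨cc⟩ on Q: start {t0}
  step 1 (c): {t3}
  step 2 (c): ∅ (Q stuck)

cc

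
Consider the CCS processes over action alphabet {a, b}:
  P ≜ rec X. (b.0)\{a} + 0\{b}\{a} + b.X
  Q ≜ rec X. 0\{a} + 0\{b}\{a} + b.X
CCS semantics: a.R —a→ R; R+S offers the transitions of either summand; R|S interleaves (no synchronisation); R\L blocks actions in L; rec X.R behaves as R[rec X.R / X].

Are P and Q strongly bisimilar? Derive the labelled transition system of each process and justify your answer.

NO

P's transition system — 2 states:
  u0 = rec X. (b.0)\{a} + 0\{b}\{a} + b.X | =b=> u0, =b=> u1
  u1 = 0\{a} | ∅
Q's transition system — 1 states:
  v0 = rec X. 0\{a} + 0\{b}\{a} + b.X | =b=> v0
Partition-refinement fixed point:
  B0 = {u0}
  B1 = {u1}
  B2 = {v0}
u0 ∈ B0, v0 ∈ B2 → different blocks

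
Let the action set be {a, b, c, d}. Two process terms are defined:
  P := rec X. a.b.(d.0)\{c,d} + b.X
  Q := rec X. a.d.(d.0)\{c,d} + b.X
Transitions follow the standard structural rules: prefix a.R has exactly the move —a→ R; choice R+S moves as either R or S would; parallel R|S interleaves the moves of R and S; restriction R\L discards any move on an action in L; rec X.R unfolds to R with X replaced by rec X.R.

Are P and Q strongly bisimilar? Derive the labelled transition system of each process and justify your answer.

NO

P's transition system — 3 states:
  m0 = rec X. a.b.(d.0)\{c,d} + b.X | =a=> m1, =b=> m0
  m1 = b.(d.0)\{c,d} | =b=> m2
  m2 = (d.0)\{c,d} | ∅
Q's transition system — 3 states:
  n0 = rec X. a.d.(d.0)\{c,d} + b.X | =a=> n1, =b=> n0
  n1 = d.(d.0)\{c,d} | =d=> n2
  n2 = (d.0)\{c,d} | ∅
Coarsest stable partition (strong bisimilarity classes):
  B0 = {m0}
  B1 = {m1}
  B2 = {m2, n2}
  B3 = {n0}
  B4 = {n1}
m0 ∈ B0, n0 ∈ B3 → different blocks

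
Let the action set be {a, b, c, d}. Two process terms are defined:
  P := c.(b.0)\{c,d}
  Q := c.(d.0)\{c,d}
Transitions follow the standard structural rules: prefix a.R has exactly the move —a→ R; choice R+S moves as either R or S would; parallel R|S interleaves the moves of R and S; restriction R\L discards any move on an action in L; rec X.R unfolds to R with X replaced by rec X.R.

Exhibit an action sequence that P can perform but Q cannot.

cb

LTS(P): 3 reachable states
  u0 = c.(b.0)\{c,d} has moves —c→ u1
  u1 = (b.0)\{c,d} has moves —b→ u2
  u2 = 0\{c,d} has moves ∅
LTS(Q): 2 reachable states
  v0 = c.(d.0)\{c,d} has moves —c→ v1
  v1 = (d.0)\{c,d} has moves ∅
Run σ = ⟨cb⟩ on P: start {u0}
  [1] c ⇒ {u1}
  [2] b ⇒ {u2}
  ✓ P
Run σ = ⟨cb⟩ on Q: start {v0}
  [1] c ⇒ {v1}
  [2] b ⇒ ∅ (Q stuck)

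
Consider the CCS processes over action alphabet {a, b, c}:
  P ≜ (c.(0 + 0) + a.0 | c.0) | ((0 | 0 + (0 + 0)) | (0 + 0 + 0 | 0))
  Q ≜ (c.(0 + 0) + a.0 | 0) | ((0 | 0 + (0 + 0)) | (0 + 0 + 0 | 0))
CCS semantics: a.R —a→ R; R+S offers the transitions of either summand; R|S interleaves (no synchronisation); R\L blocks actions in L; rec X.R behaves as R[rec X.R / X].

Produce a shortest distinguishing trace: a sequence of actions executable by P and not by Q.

ac

P's transition system — 5 states:
  s0 = (c.(0 + 0) + a.0 | c.0) | ((0 | 0 + (0 + 0)) | (0 + 0 + 0 | 0)) has moves --a--▸ s1, --c--▸ s2, --c--▸ s3
  s1 = 0 | c.0 | ((0 | 0 + (0 + 0)) | (0 + 0 + 0 | 0)) has moves --c--▸ s4
  s2 = (0 + 0) | ((0 | 0 + (0 + 0)) | (0 + 0 + 0 | 0)) has moves stopped
  s3 = a.0 | 0 | ((0 | 0 + (0 + 0)) | (0 + 0 + 0 | 0)) has moves --a--▸ s4
  s4 = 0 | 0 | ((0 | 0 + (0 + 0)) | (0 + 0 + 0 | 0)) has moves stopped
Q's transition system — 3 states:
  t0 = (c.(0 + 0) + a.0 | 0) | ((0 | 0 + (0 + 0)) | (0 + 0 + 0 | 0)) has moves --a--▸ t1, --c--▸ t2
  t1 = 0 | 0 | ((0 | 0 + (0 + 0)) | (0 + 0 + 0 | 0)) has moves stopped
  t2 = (0 + 0) | ((0 | 0 + (0 + 0)) | (0 + 0 + 0 | 0)) has moves stopped
Trace ⟨ac⟩ through P, begin at {s0}:
  [1] a ⇒ {s1}
  [2] c ⇒ {s4}
  P completes σ.
Trace ⟨ac⟩ through Q, begin at {t0}:
  [1] a ⇒ {t1}
  [2] c ⇒ ∅ (Q stuck)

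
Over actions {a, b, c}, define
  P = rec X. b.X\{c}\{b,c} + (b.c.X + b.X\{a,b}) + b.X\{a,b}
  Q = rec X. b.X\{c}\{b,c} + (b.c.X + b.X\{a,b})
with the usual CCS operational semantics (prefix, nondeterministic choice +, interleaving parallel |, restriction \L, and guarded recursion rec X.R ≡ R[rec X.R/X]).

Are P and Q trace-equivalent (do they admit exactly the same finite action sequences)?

trace-equivalent

P's transition system — 4 states:
  u0 = rec X. b.X\{c}\{b,c} + (b.c.X + b.X\{a,b}) + b.X\{a,b} → --b--▸ u1, --b--▸ u2, --b--▸ u3
  u1 = (rec X. b.X\{c}\{b,c} + (b.c.X + b.X\{a,b}) + b.X\{a,b})\{a,b} → ·
  u2 = (rec X. b.X\{c}\{b,c} + (b.c.X + b.X\{a,b}) + b.X\{a,b})\{c}\{b,c} → ·
  u3 = c.(rec X. b.X\{c}\{b,c} + (b.c.X + b.X\{a,b}) + b.X\{a,b}) → --c--▸ u0
Q's transition system — 4 states:
  v0 = rec X. b.X\{c}\{b,c} + (b.c.X + b.X\{a,b}) → --b--▸ v1, --b--▸ v2, --b--▸ v3
  v1 = (rec X. b.X\{c}\{b,c} + (b.c.X + b.X\{a,b}))\{a,b} → ·
  v2 = (rec X. b.X\{c}\{b,c} + (b.c.X + b.X\{a,b}))\{c}\{b,c} → ·
  v3 = c.(rec X. b.X\{c}\{b,c} + (b.c.X + b.X\{a,b})) → --c--▸ v0
Bisimilarity quotient blocks:
  B0 = {u0, v0}
  B1 = {u1, u2, v1, v2}
  B2 = {u3, v3}
u0 ∈ B0, v0 ∈ B0 → same block
Bisimilar ⇒ trace-equivalent.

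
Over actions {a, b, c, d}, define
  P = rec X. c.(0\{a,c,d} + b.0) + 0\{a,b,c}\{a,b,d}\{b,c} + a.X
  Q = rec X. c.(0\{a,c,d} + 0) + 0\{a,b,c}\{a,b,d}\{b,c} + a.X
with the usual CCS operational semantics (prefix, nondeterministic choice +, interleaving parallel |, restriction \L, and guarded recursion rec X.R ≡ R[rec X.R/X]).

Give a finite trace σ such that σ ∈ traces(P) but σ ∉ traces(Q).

cb

Reachable graph of P (3 states):
  s0 = rec X. c.(0\{a,c,d} + b.0) + 0\{a,b,c}\{a,b,d}\{b,c} + a.X → —a→ s0, —c→ s1
  s1 = 0\{a,c,d} + b.0 → —b→ s2
  s2 = 0 → ∅
Reachable graph of Q (2 states):
  t0 = rec X. c.(0\{a,c,d} + 0) + 0\{a,b,c}\{a,b,d}\{b,c} + a.X → —a→ t0, —c→ t1
  t1 = 0\{a,c,d} + 0 → ∅
Run σ = ⟨cb⟩ on P: start {s0}
  step 1 (c): {s1}
  step 2 (b): {s2}
  — P admits the full trace.
Run σ = ⟨cb⟩ on Q: start {t0}
  step 1 (c): {t1}
  step 2 (b): ∅ (Q stuck)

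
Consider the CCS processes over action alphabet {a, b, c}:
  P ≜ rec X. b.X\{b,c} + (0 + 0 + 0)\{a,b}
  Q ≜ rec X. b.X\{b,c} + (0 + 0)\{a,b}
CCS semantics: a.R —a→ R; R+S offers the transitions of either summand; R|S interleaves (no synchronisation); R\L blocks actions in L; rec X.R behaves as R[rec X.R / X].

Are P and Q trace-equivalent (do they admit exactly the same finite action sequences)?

YES

Reachable graph of P (2 states):
  m0 = rec X. b.X\{b,c} + (0 + 0 + 0)\{a,b} → -b-> m1
  m1 = (rec X. b.X\{b,c} + (0 + 0 + 0)\{a,b})\{b,c} → (no moves)
Reachable graph of Q (2 states):
  n0 = rec X. b.X\{b,c} + (0 + 0)\{a,b} → -b-> n1
  n1 = (rec X. b.X\{b,c} + (0 + 0)\{a,b})\{b,c} → (no moves)
Coarsest stable partition (strong bisimilarity classes):
  B0 = {m0, n0}
  B1 = {m1, n1}
m0 ∈ B0, n0 ∈ B0 → same block
Bisimilar ⇒ trace-equivalent.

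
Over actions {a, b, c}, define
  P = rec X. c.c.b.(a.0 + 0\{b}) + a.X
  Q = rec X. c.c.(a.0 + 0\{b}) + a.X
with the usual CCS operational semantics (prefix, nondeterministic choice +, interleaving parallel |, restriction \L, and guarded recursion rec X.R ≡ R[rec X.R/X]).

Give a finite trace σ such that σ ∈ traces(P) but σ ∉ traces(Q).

ccb

Reachable graph of P (5 states):
  s0 = rec X. c.c.b.(a.0 + 0\{b}) + a.X → ··a··> s0, ··c··> s1
  s1 = c.b.(a.0 + 0\{b}) → ··c··> s2
  s2 = b.(a.0 + 0\{b}) → ··b··> s3
  s3 = a.0 + 0\{b} → ··a··> s4
  s4 = 0 → ·
Reachable graph of Q (4 states):
  t0 = rec X. c.c.(a.0 + 0\{b}) + a.X → ··a··> t0, ··c··> t1
  t1 = c.(a.0 + 0\{b}) → ··c··> t2
  t2 = a.0 + 0\{b} → ··a··> t3
  t3 = 0 → ·
Run σ = ⟨ccb⟩ on P: start {s0}
  [1] c ⇒ {s1}
  [2] c ⇒ {s2}
  [3] b ⇒ {s3}
  — P admits the full trace.
Run σ = ⟨ccb⟩ on Q: start {t0}
  [1] c ⇒ {t1}
  [2] c ⇒ {t2}
  [3] b ⇒ ∅  — Q cannot continue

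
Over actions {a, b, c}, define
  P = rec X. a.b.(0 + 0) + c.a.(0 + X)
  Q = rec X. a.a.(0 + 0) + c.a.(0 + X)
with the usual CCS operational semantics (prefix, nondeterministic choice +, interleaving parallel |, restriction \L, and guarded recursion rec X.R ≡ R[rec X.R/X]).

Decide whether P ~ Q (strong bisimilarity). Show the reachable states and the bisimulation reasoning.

NO

Reachable graph of P (5 states):
  s0 = rec X. a.b.(0 + 0) + c.a.(0 + X) ⊢ ··a··> s1, ··c··> s2
  s1 = b.(0 + 0) ⊢ ··b··> s3
  s2 = a.(0 + (rec X. a.b.(0 + 0) + c.a.(0 + X))) ⊢ ··a··> s4
  s3 = 0 + 0 ⊢ ·
  s4 = 0 + (rec X. a.b.(0 + 0) + c.a.(0 + X)) ⊢ ··a··> s1, ··c··> s2
Reachable graph of Q (5 states):
  t0 = rec X. a.a.(0 + 0) + c.a.(0 + X) ⊢ ··a··> t1, ··c··> t2
  t1 = a.(0 + 0) ⊢ ··a··> t3
  t2 = a.(0 + (rec X. a.a.(0 + 0) + c.a.(0 + X))) ⊢ ··a··> t4
  t3 = 0 + 0 ⊢ ·
  t4 = 0 + (rec X. a.a.(0 + 0) + c.a.(0 + X)) ⊢ ··a··> t1, ··c··> t2
Bisimilarity quotient blocks:
  B0 = {s0, s4}
  B1 = {s1}
  B2 = {s3, t3}
  B3 = {s2}
  B4 = {t0, t4}
  B5 = {t2}
  B6 = {t1}
s0 ∈ B0, t0 ∈ B4 → different blocks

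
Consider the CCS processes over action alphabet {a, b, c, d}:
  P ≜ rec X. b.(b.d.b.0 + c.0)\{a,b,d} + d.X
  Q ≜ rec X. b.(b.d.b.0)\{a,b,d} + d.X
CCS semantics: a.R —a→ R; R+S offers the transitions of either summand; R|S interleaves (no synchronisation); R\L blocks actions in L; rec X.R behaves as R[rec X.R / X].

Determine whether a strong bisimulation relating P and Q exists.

LTS(P): 3 reachable states
  m0 = rec X. b.(b.d.b.0 + c.0)\{a,b,d} + d.X → --b--▸ m1, --d--▸ m0
  m1 = (b.d.b.0 + c.0)\{a,b,d} → --c--▸ m2
  m2 = 0\{a,b,d} → stopped
LTS(Q): 2 reachable states
  n0 = rec X. b.(b.d.b.0)\{a,b,d} + d.X → --b--▸ n1, --d--▸ n0
  n1 = (b.d.b.0)\{a,b,d} → stopped
Partition-refinement fixed point:
  B0 = {m0}
  B1 = {m1}
  B2 = {m2, n1}
  B3 = {n0}
m0 ∈ B0, n0 ∈ B3 → different blocks

not bisimilar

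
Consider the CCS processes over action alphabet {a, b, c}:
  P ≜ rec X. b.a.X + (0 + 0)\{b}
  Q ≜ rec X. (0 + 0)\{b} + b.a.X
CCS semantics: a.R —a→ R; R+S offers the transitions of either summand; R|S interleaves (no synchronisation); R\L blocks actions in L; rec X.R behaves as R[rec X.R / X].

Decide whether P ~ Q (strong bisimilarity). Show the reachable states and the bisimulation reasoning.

LTS(P): 2 reachable states
  u0 = rec X. b.a.X + (0 + 0)\{b} ⊢ -b-> u1
  u1 = a.(rec X. b.a.X + (0 + 0)\{b}) ⊢ -a-> u0
LTS(Q): 2 reachable states
  v0 = rec X. (0 + 0)\{b} + b.a.X ⊢ -b-> v1
  v1 = a.(rec X. (0 + 0)\{b} + b.a.X) ⊢ -a-> v0
Bisimilarity quotient blocks:
  B0 = {u0, v0}
  B1 = {u1, v1}
u0 ∈ B0, v0 ∈ B0 → same block

bisimilar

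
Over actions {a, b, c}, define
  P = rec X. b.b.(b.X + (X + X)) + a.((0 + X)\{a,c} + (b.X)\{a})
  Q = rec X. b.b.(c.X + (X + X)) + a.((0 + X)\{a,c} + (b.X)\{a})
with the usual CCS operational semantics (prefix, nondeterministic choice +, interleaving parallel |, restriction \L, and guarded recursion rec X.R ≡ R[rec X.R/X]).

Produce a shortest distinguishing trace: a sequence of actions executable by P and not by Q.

bbba

LTS(P): 10 reachable states
  m0 = rec X. b.b.(b.X + (X + X)) + a.((0 + X)\{a,c} + (b.X)\{a}) :: ··a··> m1, ··b··> m2
  m1 = (0 + (rec X. b.b.(b.X + (X + X)) + a.((0 + X)\{a,c} + (b.X)\{a})))\{a,c} + (b.(rec X. b.b.(b.X + (X + X)) + a.((0 + X)\{a,c} + (b.X)\{a})))\{a} :: ··b··> m3, ··b··> m4
  m2 = b.(b.(rec X. b.b.(b.X + (X + X)) + a.((0 + X)\{a,c} + (b.X)\{a})) + ((rec X. b.b.(b.X + (X + X)) + a.((0 + X)\{a,c} + (b.X)\{a})) + (rec X. b.b.(b.X + (X + X)) + a.((0 + X)\{a,c} + (b.X)\{a})))) :: ··b··> m5
  m3 = (b.(b.(rec X. b.b.(b.X + (X + X)) + a.((0 + X)\{a,c} + (b.X)\{a})) + ((rec X. b.b.(b.X + (X + X)) + a.((0 + X)\{a,c} + (b.X)\{a})) + (rec X. b.b.(b.X + (X + X)) + a.((0 + X)\{a,c} + (b.X)\{a})))))\{a,c} :: ··b··> m6
  m4 = (rec X. b.b.(b.X + (X + X)) + a.((0 + X)\{a,c} + (b.X)\{a}))\{a} :: ··b··> m7
  m5 = b.(rec X. b.b.(b.X + (X + X)) + a.((0 + X)\{a,c} + (b.X)\{a})) + ((rec X. b.b.(b.X + (X + X)) + a.((0 + X)\{a,c} + (b.X)\{a})) + (rec X. b.b.(b.X + (X + X)) + a.((0 + X)\{a,c} + (b.X)\{a}))) :: ··a··> m1, ··b··> m0, ··b··> m2
  m6 = (b.(rec X. b.b.(b.X + (X + X)) + a.((0 + X)\{a,c} + (b.X)\{a})) + ((rec X. b.b.(b.X + (X + X)) + a.((0 + X)\{a,c} + (b.X)\{a})) + (rec X. b.b.(b.X + (X + X)) + a.((0 + X)\{a,c} + (b.X)\{a}))))\{a,c} :: ··b··> m3, ··b··> m8
  m7 = (b.(b.(rec X. b.b.(b.X + (X + X)) + a.((0 + X)\{a,c} + (b.X)\{a})) + ((rec X. b.b.(b.X + (X + X)) + a.((0 + X)\{a,c} + (b.X)\{a})) + (rec X. b.b.(b.X + (X + X)) + a.((0 + X)\{a,c} + (b.X)\{a})))))\{a} :: ··b··> m9
  m8 = (rec X. b.b.(b.X + (X + X)) + a.((0 + X)\{a,c} + (b.X)\{a}))\{a,c} :: ··b··> m3
  m9 = (b.(rec X. b.b.(b.X + (X + X)) + a.((0 + X)\{a,c} + (b.X)\{a})) + ((rec X. b.b.(b.X + (X + X)) + a.((0 + X)\{a,c} + (b.X)\{a})) + (rec X. b.b.(b.X + (X + X)) + a.((0 + X)\{a,c} + (b.X)\{a}))))\{a} :: ··b··> m4, ··b··> m7
LTS(Q): 9 reachable states
  n0 = rec X. b.b.(c.X + (X + X)) + a.((0 + X)\{a,c} + (b.X)\{a}) :: ··a··> n1, ··b··> n2
  n1 = (0 + (rec X. b.b.(c.X + (X + X)) + a.((0 + X)\{a,c} + (b.X)\{a})))\{a,c} + (b.(rec X. b.b.(c.X + (X + X)) + a.((0 + X)\{a,c} + (b.X)\{a})))\{a} :: ··b··> n3, ··b··> n4
  n2 = b.(c.(rec X. b.b.(c.X + (X + X)) + a.((0 + X)\{a,c} + (b.X)\{a})) + ((rec X. b.b.(c.X + (X + X)) + a.((0 + X)\{a,c} + (b.X)\{a})) + (rec X. b.b.(c.X + (X + X)) + a.((0 + X)\{a,c} + (b.X)\{a})))) :: ··b··> n5
  n3 = (b.(c.(rec X. b.b.(c.X + (X + X)) + a.((0 + X)\{a,c} + (b.X)\{a})) + ((rec X. b.b.(c.X + (X + X)) + a.((0 + X)\{a,c} + (b.X)\{a})) + (rec X. b.b.(c.X + (X + X)) + a.((0 + X)\{a,c} + (b.X)\{a})))))\{a,c} :: ··b··> n6
  n4 = (rec X. b.b.(c.X + (X + X)) + a.((0 + X)\{a,c} + (b.X)\{a}))\{a} :: ··b··> n7
  n5 = c.(rec X. b.b.(c.X + (X + X)) + a.((0 + X)\{a,c} + (b.X)\{a})) + ((rec X. b.b.(c.X + (X + X)) + a.((0 + X)\{a,c} + (b.X)\{a})) + (rec X. b.b.(c.X + (X + X)) + a.((0 + X)\{a,c} + (b.X)\{a}))) :: ··a··> n1, ··b··> n2, ··c··> n0
  n6 = (c.(rec X. b.b.(c.X + (X + X)) + a.((0 + X)\{a,c} + (b.X)\{a})) + ((rec X. b.b.(c.X + (X + X)) + a.((0 + X)\{a,c} + (b.X)\{a})) + (rec X. b.b.(c.X + (X + X)) + a.((0 + X)\{a,c} + (b.X)\{a}))))\{a,c} :: ··b··> n3
  n7 = (b.(c.(rec X. b.b.(c.X + (X + X)) + a.((0 + X)\{a,c} + (b.X)\{a})) + ((rec X. b.b.(c.X + (X + X)) + a.((0 + X)\{a,c} + (b.X)\{a})) + (rec X. b.b.(c.X + (X + X)) + a.((0 + X)\{a,c} + (b.X)\{a})))))\{a} :: ··b··> n8
  n8 = (c.(rec X. b.b.(c.X + (X + X)) + a.((0 + X)\{a,c} + (b.X)\{a})) + ((rec X. b.b.(c.X + (X + X)) + a.((0 + X)\{a,c} + (b.X)\{a})) + (rec X. b.b.(c.X + (X + X)) + a.((0 + X)\{a,c} + (b.X)\{a}))))\{a} :: ··b··> n7, ··c··> n4
Trace ⟨bbba⟩ through P, begin at {m0}:
  step 1 (b): {m2}
  step 2 (b): {m5}
  step 3 (b): {m0, m2}
  step 4 (a): {m1}
  — P admits the full trace.
Trace ⟨bbba⟩ through Q, begin at {n0}:
  step 1 (b): {n2}
  step 2 (b): {n5}
  step 3 (b): {n2}
  step 4 (a): ∅  — Q cannot continue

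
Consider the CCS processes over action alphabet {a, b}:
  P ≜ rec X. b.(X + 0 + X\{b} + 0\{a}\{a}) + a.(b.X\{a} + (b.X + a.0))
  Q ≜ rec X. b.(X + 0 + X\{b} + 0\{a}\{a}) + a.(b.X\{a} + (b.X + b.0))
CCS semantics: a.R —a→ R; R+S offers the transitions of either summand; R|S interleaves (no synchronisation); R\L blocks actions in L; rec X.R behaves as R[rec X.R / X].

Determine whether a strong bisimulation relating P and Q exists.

LTS(P): 8 reachable states
  p0 = rec X. b.(X + 0 + X\{b} + 0\{a}\{a}) + a.(b.X\{a} + (b.X + a.0)) :: —a→ p1, —b→ p2
  p1 = b.(rec X. b.(X + 0 + X\{b} + 0\{a}\{a}) + a.(b.X\{a} + (b.X + a.0)))\{a} + (b.(rec X. b.(X + 0 + X\{b} + 0\{a}\{a}) + a.(b.X\{a} + (b.X + a.0))) + a.0) :: —a→ p3, —b→ p0, —b→ p4
  p2 = (rec X. b.(X + 0 + X\{b} + 0\{a}\{a}) + a.(b.X\{a} + (b.X + a.0))) + 0 + (rec X. b.(X + 0 + X\{b} + 0\{a}\{a}) + a.(b.X\{a} + (b.X + a.0)))\{b} + 0\{a}\{a} :: —a→ p1, —a→ p5, —b→ p2
  p3 = 0 :: ·
  p4 = (rec X. b.(X + 0 + X\{b} + 0\{a}\{a}) + a.(b.X\{a} + (b.X + a.0)))\{a} :: —b→ p6
  p5 = (b.(rec X. b.(X + 0 + X\{b} + 0\{a}\{a}) + a.(b.X\{a} + (b.X + a.0)))\{a} + (b.(rec X. b.(X + 0 + X\{b} + 0\{a}\{a}) + a.(b.X\{a} + (b.X + a.0))) + a.0))\{b} :: —a→ p7
  p6 = ((rec X. b.(X + 0 + X\{b} + 0\{a}\{a}) + a.(b.X\{a} + (b.X + a.0))) + 0 + (rec X. b.(X + 0 + X\{b} + 0\{a}\{a}) + a.(b.X\{a} + (b.X + a.0)))\{b} + 0\{a}\{a})\{a} :: —b→ p6
  p7 = 0\{b} :: ·
LTS(Q): 7 reachable states
  q0 = rec X. b.(X + 0 + X\{b} + 0\{a}\{a}) + a.(b.X\{a} + (b.X + b.0)) :: —a→ q1, —b→ q2
  q1 = b.(rec X. b.(X + 0 + X\{b} + 0\{a}\{a}) + a.(b.X\{a} + (b.X + b.0)))\{a} + (b.(rec X. b.(X + 0 + X\{b} + 0\{a}\{a}) + a.(b.X\{a} + (b.X + b.0))) + b.0) :: —b→ q0, —b→ q3, —b→ q4
  q2 = (rec X. b.(X + 0 + X\{b} + 0\{a}\{a}) + a.(b.X\{a} + (b.X + b.0))) + 0 + (rec X. b.(X + 0 + X\{b} + 0\{a}\{a}) + a.(b.X\{a} + (b.X + b.0)))\{b} + 0\{a}\{a} :: —a→ q1, —a→ q5, —b→ q2
  q3 = (rec X. b.(X + 0 + X\{b} + 0\{a}\{a}) + a.(b.X\{a} + (b.X + b.0)))\{a} :: —b→ q6
  q4 = 0 :: ·
  q5 = (b.(rec X. b.(X + 0 + X\{b} + 0\{a}\{a}) + a.(b.X\{a} + (b.X + b.0)))\{a} + (b.(rec X. b.(X + 0 + X\{b} + 0\{a}\{a}) + a.(b.X\{a} + (b.X + b.0))) + b.0))\{b} :: ·
  q6 = ((rec X. b.(X + 0 + X\{b} + 0\{a}\{a}) + a.(b.X\{a} + (b.X + b.0))) + 0 + (rec X. b.(X + 0 + X\{b} + 0\{a}\{a}) + a.(b.X\{a} + (b.X + b.0)))\{b} + 0\{a}\{a})\{a} :: —b→ q6
Coarsest stable partition (strong bisimilarity classes):
  B0 = {p0}
  B1 = {p1}
  B2 = {p3, p7, q4, q5}
  B3 = {p4, p6, q3, q6}
  B4 = {p2}
  B5 = {p5}
  B6 = {q0}
  B7 = {q2}
  B8 = {q1}
p0 ∈ B0, q0 ∈ B6 → different blocks

NO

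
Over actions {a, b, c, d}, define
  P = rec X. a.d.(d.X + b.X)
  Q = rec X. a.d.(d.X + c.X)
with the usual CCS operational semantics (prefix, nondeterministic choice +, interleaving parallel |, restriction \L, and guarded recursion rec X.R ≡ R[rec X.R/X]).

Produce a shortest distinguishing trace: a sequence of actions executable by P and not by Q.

adb

LTS(P): 3 reachable states
  s0 = rec X. a.d.(d.X + b.X) ⊢ --a--▸ s1
  s1 = d.(d.(rec X. a.d.(d.X + b.X)) + b.(rec X. a.d.(d.X + b.X))) ⊢ --d--▸ s2
  s2 = d.(rec X. a.d.(d.X + b.X)) + b.(rec X. a.d.(d.X + b.X)) ⊢ --b--▸ s0, --d--▸ s0
LTS(Q): 3 reachable states
  t0 = rec X. a.d.(d.X + c.X) ⊢ --a--▸ t1
  t1 = d.(d.(rec X. a.d.(d.X + c.X)) + c.(rec X. a.d.(d.X + c.X))) ⊢ --d--▸ t2
  t2 = d.(rec X. a.d.(d.X + c.X)) + c.(rec X. a.d.(d.X + c.X)) ⊢ --c--▸ t0, --d--▸ t0
Run σ = ⟨adb⟩ on P: start {s0}
  after a @ step 1: {s1}
  after d @ step 2: {s2}
  after b @ step 3: {s0}
  — P admits the full trace.
Run σ = ⟨adb⟩ on Q: start {t0}
  after a @ step 1: {t1}
  after d @ step 2: {t2}
  after b @ step 3: ∅ (Q stuck)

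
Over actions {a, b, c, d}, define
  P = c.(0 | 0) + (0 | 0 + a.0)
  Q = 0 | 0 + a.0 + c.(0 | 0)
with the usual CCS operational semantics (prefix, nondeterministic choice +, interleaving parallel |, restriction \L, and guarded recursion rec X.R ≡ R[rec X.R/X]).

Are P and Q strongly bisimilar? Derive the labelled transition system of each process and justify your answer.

P ~ Q

LTS(P): 3 reachable states
  u0 = c.(0 | 0) + (0 | 0 + a.0) ⊢ ··a··> u1, ··c··> u2
  u1 = 0 ⊢ ∅
  u2 = 0 | 0 ⊢ ∅
LTS(Q): 3 reachable states
  v0 = 0 | 0 + a.0 + c.(0 | 0) ⊢ ··a··> v1, ··c··> v2
  v1 = 0 ⊢ ∅
  v2 = 0 | 0 ⊢ ∅
Bisimilarity quotient blocks:
  B0 = {u0, v0}
  B1 = {u1, u2, v1, v2}
u0 ∈ B0, v0 ∈ B0 → same block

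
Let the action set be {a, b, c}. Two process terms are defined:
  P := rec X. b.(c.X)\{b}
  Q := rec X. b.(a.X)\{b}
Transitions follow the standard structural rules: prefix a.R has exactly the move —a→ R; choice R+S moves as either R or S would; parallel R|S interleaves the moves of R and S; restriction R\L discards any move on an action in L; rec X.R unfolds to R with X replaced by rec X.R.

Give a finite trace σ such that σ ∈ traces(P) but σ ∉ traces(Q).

LTS(P): 3 reachable states
  s0 = rec X. b.(c.X)\{b} :: =b=> s1
  s1 = (c.(rec X. b.(c.X)\{b}))\{b} :: =c=> s2
  s2 = (rec X. b.(c.X)\{b})\{b} :: ∅
LTS(Q): 3 reachable states
  t0 = rec X. b.(a.X)\{b} :: =b=> t1
  t1 = (a.(rec X. b.(a.X)\{b}))\{b} :: =a=> t2
  t2 = (rec X. b.(a.X)\{b})\{b} :: ∅
Trace ⟨bc⟩ through P, begin at {s0}:
  step 1 (b): {s1}
  step 2 (c): {s2}
  ✓ P
Trace ⟨bc⟩ through Q, begin at {t0}:
  step 1 (b): {t1}
  step 2 (c): no successor for Q

bc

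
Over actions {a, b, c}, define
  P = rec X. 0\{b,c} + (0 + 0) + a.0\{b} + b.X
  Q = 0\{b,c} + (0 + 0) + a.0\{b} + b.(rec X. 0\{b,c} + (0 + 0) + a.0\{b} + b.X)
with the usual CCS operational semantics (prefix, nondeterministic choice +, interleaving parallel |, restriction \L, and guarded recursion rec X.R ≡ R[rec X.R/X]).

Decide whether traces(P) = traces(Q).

Reachable graph of P (2 states):
  u0 = rec X. 0\{b,c} + (0 + 0) + a.0\{b} + b.X :: -a-> u1, -b-> u0
  u1 = 0\{b} :: stopped
Reachable graph of Q (3 states):
  v0 = 0\{b,c} + (0 + 0) + a.0\{b} + b.(rec X. 0\{b,c} + (0 + 0) + a.0\{b} + b.X) :: -a-> v1, -b-> v2
  v1 = 0\{b} :: stopped
  v2 = rec X. 0\{b,c} + (0 + 0) + a.0\{b} + b.X :: -a-> v1, -b-> v2
Bisimilarity quotient blocks:
  B0 = {u0, v0, v2}
  B1 = {u1, v1}
u0 ∈ B0, v0 ∈ B0 → same block
Bisimilar ⇒ trace-equivalent.

traces(P) = traces(Q)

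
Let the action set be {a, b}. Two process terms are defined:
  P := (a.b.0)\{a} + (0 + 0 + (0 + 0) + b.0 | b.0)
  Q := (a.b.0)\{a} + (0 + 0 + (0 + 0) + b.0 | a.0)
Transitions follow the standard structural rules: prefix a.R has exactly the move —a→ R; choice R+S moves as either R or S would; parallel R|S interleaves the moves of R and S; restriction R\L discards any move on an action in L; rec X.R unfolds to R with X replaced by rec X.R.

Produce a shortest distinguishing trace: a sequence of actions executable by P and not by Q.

bb

LTS(P): 4 reachable states
  p0 = (a.b.0)\{a} + (0 + 0 + (0 + 0) + b.0 | b.0) :: ··b··> p1, ··b··> p2
  p1 = 0 | b.0 :: ··b··> p3
  p2 = b.0 | 0 :: ··b··> p3
  p3 = 0 | 0 :: (no moves)
LTS(Q): 4 reachable states
  q0 = (a.b.0)\{a} + (0 + 0 + (0 + 0) + b.0 | a.0) :: ··a··> q1, ··b··> q2
  q1 = b.0 | 0 :: ··b··> q3
  q2 = 0 | a.0 :: ··a··> q3
  q3 = 0 | 0 :: (no moves)
Trace ⟨bb⟩ through P, begin at {p0}:
  after b @ step 1: {p1, p2}
  after b @ step 2: {p3}
  — P admits the full trace.
Trace ⟨bb⟩ through Q, begin at {q0}:
  after b @ step 1: {q2}
  after b @ step 2: no successor for Q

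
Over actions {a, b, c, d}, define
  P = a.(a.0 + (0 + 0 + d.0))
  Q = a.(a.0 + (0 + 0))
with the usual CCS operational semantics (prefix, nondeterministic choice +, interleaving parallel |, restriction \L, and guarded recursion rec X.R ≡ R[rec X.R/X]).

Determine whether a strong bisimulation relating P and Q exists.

P ≁ Q

Reachable graph of P (3 states):
  s0 = a.(a.0 + (0 + 0 + d.0)) | —a→ s1
  s1 = a.0 + (0 + 0 + d.0) | —a→ s2, —d→ s2
  s2 = 0 | ∅
Reachable graph of Q (3 states):
  t0 = a.(a.0 + (0 + 0)) | —a→ t1
  t1 = a.0 + (0 + 0) | —a→ t2
  t2 = 0 | ∅
Partition-refinement fixed point:
  B0 = {s0}
  B1 = {s1}
  B2 = {s2, t2}
  B3 = {t0}
  B4 = {t1}
s0 ∈ B0, t0 ∈ B3 → different blocks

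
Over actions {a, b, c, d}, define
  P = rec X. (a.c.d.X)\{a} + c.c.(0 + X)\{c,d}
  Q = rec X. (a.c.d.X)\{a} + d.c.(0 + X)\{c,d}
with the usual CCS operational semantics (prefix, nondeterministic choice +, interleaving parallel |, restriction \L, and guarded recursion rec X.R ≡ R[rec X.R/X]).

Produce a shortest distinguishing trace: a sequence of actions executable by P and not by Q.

Reachable graph of P (3 states):
  u0 = rec X. (a.c.d.X)\{a} + c.c.(0 + X)\{c,d} → --c--▸ u1
  u1 = c.(0 + (rec X. (a.c.d.X)\{a} + c.c.(0 + X)\{c,d}))\{c,d} → --c--▸ u2
  u2 = (0 + (rec X. (a.c.d.X)\{a} + c.c.(0 + X)\{c,d}))\{c,d} → ∅
Reachable graph of Q (3 states):
  v0 = rec X. (a.c.d.X)\{a} + d.c.(0 + X)\{c,d} → --d--▸ v1
  v1 = c.(0 + (rec X. (a.c.d.X)\{a} + d.c.(0 + X)\{c,d}))\{c,d} → --c--▸ v2
  v2 = (0 + (rec X. (a.c.d.X)\{a} + d.c.(0 + X)\{c,d}))\{c,d} → ∅
Trace ⟨c⟩ through P, begin at {u0}:
  [1] c ⇒ {u1}
  — P admits the full trace.
Trace ⟨c⟩ through Q, begin at {v0}:
  [1] c ⇒ ∅ (Q stuck)

c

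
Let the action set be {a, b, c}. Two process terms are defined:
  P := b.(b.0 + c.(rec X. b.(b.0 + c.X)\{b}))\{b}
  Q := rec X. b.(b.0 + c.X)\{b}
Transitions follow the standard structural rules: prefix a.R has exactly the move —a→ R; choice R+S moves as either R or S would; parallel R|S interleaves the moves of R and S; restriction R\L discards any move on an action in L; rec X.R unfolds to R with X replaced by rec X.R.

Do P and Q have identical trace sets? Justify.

P's transition system — 3 states:
  u0 = b.(b.0 + c.(rec X. b.(b.0 + c.X)\{b}))\{b} :: =b=> u1
  u1 = (b.0 + c.(rec X. b.(b.0 + c.X)\{b}))\{b} :: =c=> u2
  u2 = (rec X. b.(b.0 + c.X)\{b})\{b} :: ·
Q's transition system — 3 states:
  v0 = rec X. b.(b.0 + c.X)\{b} :: =b=> v1
  v1 = (b.0 + c.(rec X. b.(b.0 + c.X)\{b}))\{b} :: =c=> v2
  v2 = (rec X. b.(b.0 + c.X)\{b})\{b} :: ·
Bisimilarity quotient blocks:
  B0 = {u0, v0}
  B1 = {u1, v1}
  B2 = {u2, v2}
u0 ∈ B0, v0 ∈ B0 → same block
Bisimilar ⇒ trace-equivalent.

YES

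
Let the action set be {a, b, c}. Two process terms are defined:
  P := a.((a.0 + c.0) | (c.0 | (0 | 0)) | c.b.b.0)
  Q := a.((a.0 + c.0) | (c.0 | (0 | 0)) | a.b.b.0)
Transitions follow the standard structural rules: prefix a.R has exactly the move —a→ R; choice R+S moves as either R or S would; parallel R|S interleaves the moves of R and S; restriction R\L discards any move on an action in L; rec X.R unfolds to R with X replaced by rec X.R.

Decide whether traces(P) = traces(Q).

P's transition system — 17 states:
  p0 = a.((a.0 + c.0) | (c.0 | (0 | 0)) | c.b.b.0) has moves --a--▸ p1
  p1 = (a.0 + c.0) | (c.0 | (0 | 0)) | c.b.b.0 has moves --a--▸ p2, --c--▸ p2, --c--▸ p3, --c--▸ p4
  p2 = 0 | (c.0 | (0 | 0)) | c.b.b.0 has moves --c--▸ p5, --c--▸ p6
  p3 = (a.0 + c.0) | (0 | (0 | 0)) | c.b.b.0 has moves --a--▸ p5, --c--▸ p5, --c--▸ p7
  p4 = (a.0 + c.0) | (c.0 | (0 | 0)) | b.b.0 has moves --a--▸ p6, --b--▸ p8, --c--▸ p6, --c--▸ p7
  p5 = 0 | (0 | (0 | 0)) | c.b.b.0 has moves --c--▸ p9
  p6 = 0 | (c.0 | (0 | 0)) | b.b.0 has moves --b--▸ p10, --c--▸ p9
  p7 = (a.0 + c.0) | (0 | (0 | 0)) | b.b.0 has moves --a--▸ p9, --b--▸ p11, --c--▸ p9
  p8 = (a.0 + c.0) | (c.0 | (0 | 0)) | b.0 has moves --a--▸ p10, --b--▸ p12, --c--▸ p10, --c--▸ p11
  p9 = 0 | (0 | (0 | 0)) | b.b.0 has moves --b--▸ p13
  p10 = 0 | (c.0 | (0 | 0)) | b.0 has moves --b--▸ p14, --c--▸ p13
  p11 = (a.0 + c.0) | (0 | (0 | 0)) | b.0 has moves --a--▸ p13, --b--▸ p15, --c--▸ p13
  p12 = (a.0 + c.0) | (c.0 | (0 | 0)) | 0 has moves --a--▸ p14, --c--▸ p14, --c--▸ p15
  p13 = 0 | (0 | (0 | 0)) | b.0 has moves --b--▸ p16
  p14 = 0 | (c.0 | (0 | 0)) | 0 has moves --c--▸ p16
  p15 = (a.0 + c.0) | (0 | (0 | 0)) | 0 has moves --a--▸ p16, --c--▸ p16
  p16 = 0 | (0 | (0 | 0)) | 0 has moves deadlocked
Q's transition system — 17 states:
  q0 = a.((a.0 + c.0) | (c.0 | (0 | 0)) | a.b.b.0) has moves --a--▸ q1
  q1 = (a.0 + c.0) | (c.0 | (0 | 0)) | a.b.b.0 has moves --a--▸ q2, --a--▸ q3, --c--▸ q3, --c--▸ q4
  q2 = (a.0 + c.0) | (c.0 | (0 | 0)) | b.b.0 has moves --a--▸ q5, --b--▸ q6, --c--▸ q5, --c--▸ q7
  q3 = 0 | (c.0 | (0 | 0)) | a.b.b.0 has moves --a--▸ q5, --c--▸ q8
  q4 = (a.0 + c.0) | (0 | (0 | 0)) | a.b.b.0 has moves --a--▸ q7, --a--▸ q8, --c--▸ q8
  q5 = 0 | (c.0 | (0 | 0)) | b.b.0 has moves --b--▸ q9, --c--▸ q10
  q6 = (a.0 + c.0) | (c.0 | (0 | 0)) | b.0 has moves --a--▸ q9, --b--▸ q11, --c--▸ q12, --c--▸ q9
  q7 = (a.0 + c.0) | (0 | (0 | 0)) | b.b.0 has moves --a--▸ q10, --b--▸ q12, --c--▸ q10
  q8 = 0 | (0 | (0 | 0)) | a.b.b.0 has moves --a--▸ q10
  q9 = 0 | (c.0 | (0 | 0)) | b.0 has moves --b--▸ q13, --c--▸ q14
  q10 = 0 | (0 | (0 | 0)) | b.b.0 has moves --b--▸ q14
  q11 = (a.0 + c.0) | (c.0 | (0 | 0)) | 0 has moves --a--▸ q13, --c--▸ q13, --c--▸ q15
  q12 = (a.0 + c.0) | (0 | (0 | 0)) | b.0 has moves --a--▸ q14, --b--▸ q15, --c--▸ q14
  q13 = 0 | (c.0 | (0 | 0)) | 0 has moves --c--▸ q16
  q14 = 0 | (0 | (0 | 0)) | b.0 has moves --b--▸ q16
  q15 = (a.0 + c.0) | (0 | (0 | 0)) | 0 has moves --a--▸ q16, --c--▸ q16
  q16 = 0 | (0 | (0 | 0)) | 0 has moves deadlocked
Run σ = ⟨acb⟩ on P: start {p0}
  after a @ step 1: {p1}
  after c @ step 2: {p2, p3, p4}
  after b @ step 3: {p8}
  ✓ P
Run σ = ⟨acb⟩ on Q: start {q0}
  after a @ step 1: {q1}
  after c @ step 2: {q3, q4}
  after b @ step 3: ∅ (Q stuck)

NO — witness ⟨acb⟩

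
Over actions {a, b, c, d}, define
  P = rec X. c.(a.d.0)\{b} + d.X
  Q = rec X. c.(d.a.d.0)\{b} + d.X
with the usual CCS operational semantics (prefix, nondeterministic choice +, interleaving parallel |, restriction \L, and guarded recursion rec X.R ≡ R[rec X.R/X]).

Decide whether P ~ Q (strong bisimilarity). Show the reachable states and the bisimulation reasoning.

Reachable graph of P (4 states):
  m0 = rec X. c.(a.d.0)\{b} + d.X | ··c··> m1, ··d··> m0
  m1 = (a.d.0)\{b} | ··a··> m2
  m2 = (d.0)\{b} | ··d··> m3
  m3 = 0\{b} | stopped
Reachable graph of Q (5 states):
  n0 = rec X. c.(d.a.d.0)\{b} + d.X | ··c··> n1, ··d··> n0
  n1 = (d.a.d.0)\{b} | ··d··> n2
  n2 = (a.d.0)\{b} | ··a··> n3
  n3 = (d.0)\{b} | ··d··> n4
  n4 = 0\{b} | stopped
Bisimilarity quotient blocks:
  B0 = {m0}
  B1 = {m1, n2}
  B2 = {m2, n3}
  B3 = {m3, n4}
  B4 = {n0}
  B5 = {n1}
m0 ∈ B0, n0 ∈ B4 → different blocks

P ≁ Q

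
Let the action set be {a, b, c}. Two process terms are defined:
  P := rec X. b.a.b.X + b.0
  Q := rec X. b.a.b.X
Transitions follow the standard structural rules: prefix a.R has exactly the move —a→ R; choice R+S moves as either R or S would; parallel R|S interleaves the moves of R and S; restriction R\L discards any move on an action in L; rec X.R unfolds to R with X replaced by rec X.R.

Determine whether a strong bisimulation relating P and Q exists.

not bisimilar

P's transition system — 4 states:
  u0 = rec X. b.a.b.X + b.0 | ··b··> u1, ··b··> u2
  u1 = 0 | ·
  u2 = a.b.(rec X. b.a.b.X + b.0) | ··a··> u3
  u3 = b.(rec X. b.a.b.X + b.0) | ··b··> u0
Q's transition system — 3 states:
  v0 = rec X. b.a.b.X | ··b··> v1
  v1 = a.b.(rec X. b.a.b.X) | ··a··> v2
  v2 = b.(rec X. b.a.b.X) | ··b··> v0
Partition-refinement fixed point:
  B0 = {u0}
  B1 = {u2}
  B2 = {u3}
  B3 = {u1}
  B4 = {v0}
  B5 = {v1}
  B6 = {v2}
u0 ∈ B0, v0 ∈ B4 → different blocks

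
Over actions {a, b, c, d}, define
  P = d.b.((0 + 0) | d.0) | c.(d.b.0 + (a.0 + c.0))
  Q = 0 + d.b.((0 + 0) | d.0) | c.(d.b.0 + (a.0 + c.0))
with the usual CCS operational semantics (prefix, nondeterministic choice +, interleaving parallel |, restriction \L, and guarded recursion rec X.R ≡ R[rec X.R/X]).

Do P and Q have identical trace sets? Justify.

traces(P) = traces(Q)

Reachable graph of P (16 states):
  s0 = d.b.((0 + 0) | d.0) | c.(d.b.0 + (a.0 + c.0)) → -c-> s1, -d-> s2
  s1 = d.b.((0 + 0) | d.0) | (d.b.0 + (a.0 + c.0)) → -a-> s3, -c-> s3, -d-> s4, -d-> s5
  s2 = b.((0 + 0) | d.0) | c.(d.b.0 + (a.0 + c.0)) → -b-> s6, -c-> s4
  s3 = d.b.((0 + 0) | d.0) | 0 → -d-> s7
  s4 = b.((0 + 0) | d.0) | (d.b.0 + (a.0 + c.0)) → -a-> s7, -b-> s8, -c-> s7, -d-> s9
  s5 = d.b.((0 + 0) | d.0) | b.0 → -b-> s3, -d-> s9
  s6 = (0 + 0) | d.0 | c.(d.b.0 + (a.0 + c.0)) → -c-> s8, -d-> s10
  s7 = b.((0 + 0) | d.0) | 0 → -b-> s11
  s8 = (0 + 0) | d.0 | (d.b.0 + (a.0 + c.0)) → -a-> s11, -c-> s11, -d-> s12, -d-> s13
  s9 = b.((0 + 0) | d.0) | b.0 → -b-> s13, -b-> s7
  s10 = (0 + 0) | 0 | c.(d.b.0 + (a.0 + c.0)) → -c-> s12
  s11 = (0 + 0) | d.0 | 0 → -d-> s14
  s12 = (0 + 0) | 0 | (d.b.0 + (a.0 + c.0)) → -a-> s14, -c-> s14, -d-> s15
  s13 = (0 + 0) | d.0 | b.0 → -b-> s11, -d-> s15
  s14 = (0 + 0) | 0 | 0 → deadlocked
  s15 = (0 + 0) | 0 | b.0 → -b-> s14
Reachable graph of Q (16 states):
  t0 = 0 + d.b.((0 + 0) | d.0) | c.(d.b.0 + (a.0 + c.0)) → -c-> t1, -d-> t2
  t1 = d.b.((0 + 0) | d.0) | (d.b.0 + (a.0 + c.0)) → -a-> t3, -c-> t3, -d-> t4, -d-> t5
  t2 = b.((0 + 0) | d.0) | c.(d.b.0 + (a.0 + c.0)) → -b-> t6, -c-> t4
  t3 = d.b.((0 + 0) | d.0) | 0 → -d-> t7
  t4 = b.((0 + 0) | d.0) | (d.b.0 + (a.0 + c.0)) → -a-> t7, -b-> t8, -c-> t7, -d-> t9
  t5 = d.b.((0 + 0) | d.0) | b.0 → -b-> t3, -d-> t9
  t6 = (0 + 0) | d.0 | c.(d.b.0 + (a.0 + c.0)) → -c-> t8, -d-> t10
  t7 = b.((0 + 0) | d.0) | 0 → -b-> t11
  t8 = (0 + 0) | d.0 | (d.b.0 + (a.0 + c.0)) → -a-> t11, -c-> t11, -d-> t12, -d-> t13
  t9 = b.((0 + 0) | d.0) | b.0 → -b-> t13, -b-> t7
  t10 = (0 + 0) | 0 | c.(d.b.0 + (a.0 + c.0)) → -c-> t12
  t11 = (0 + 0) | d.0 | 0 → -d-> t14
  t12 = (0 + 0) | 0 | (d.b.0 + (a.0 + c.0)) → -a-> t14, -c-> t14, -d-> t15
  t13 = (0 + 0) | d.0 | b.0 → -b-> t11, -d-> t15
  t14 = (0 + 0) | 0 | 0 → deadlocked
  t15 = (0 + 0) | 0 | b.0 → -b-> t14
Partition-refinement fixed point:
  B0 = {s0, t0}
  B1 = {s1, t1}
  B2 = {s4, t4}
  B3 = {s9, t9}
  B4 = {s7, t7}
  B5 = {s11, t11}
  B6 = {s14, t14}
  B7 = {s13, t13}
  B8 = {s15, t15}
  B9 = {s8, t8}
  B10 = {s12, t12}
  B11 = {s5, t5}
  B12 = {s3, t3}
  B13 = {s2, t2}
  B14 = {s6, t6}
  B15 = {s10, t10}
s0 ∈ B0, t0 ∈ B0 → same block
Bisimilar ⇒ trace-equivalent.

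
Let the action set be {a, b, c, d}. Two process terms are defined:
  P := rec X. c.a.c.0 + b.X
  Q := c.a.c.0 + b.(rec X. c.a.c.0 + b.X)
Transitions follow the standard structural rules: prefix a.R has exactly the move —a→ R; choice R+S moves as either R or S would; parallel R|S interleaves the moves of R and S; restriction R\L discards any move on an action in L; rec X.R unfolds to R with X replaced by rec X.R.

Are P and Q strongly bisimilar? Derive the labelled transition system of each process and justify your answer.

LTS(P): 4 reachable states
  p0 = rec X. c.a.c.0 + b.X has moves —b→ p0, —c→ p1
  p1 = a.c.0 has moves —a→ p2
  p2 = c.0 has moves —c→ p3
  p3 = 0 has moves deadlocked
LTS(Q): 5 reachable states
  q0 = c.a.c.0 + b.(rec X. c.a.c.0 + b.X) has moves —b→ q1, —c→ q2
  q1 = rec X. c.a.c.0 + b.X has moves —b→ q1, —c→ q2
  q2 = a.c.0 has moves —a→ q3
  q3 = c.0 has moves —c→ q4
  q4 = 0 has moves deadlocked
Partition-refinement fixed point:
  B0 = {p0, q0, q1}
  B1 = {p1, q2}
  B2 = {p2, q3}
  B3 = {p3, q4}
p0 ∈ B0, q0 ∈ B0 → same block

YES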